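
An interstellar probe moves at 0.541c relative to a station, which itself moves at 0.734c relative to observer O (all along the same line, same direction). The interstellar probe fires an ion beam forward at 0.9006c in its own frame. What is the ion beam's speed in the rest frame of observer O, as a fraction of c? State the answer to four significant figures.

Apply u = (u'+v)/(1+u'v) twice. Ion beam in the station frame: (0.9006+0.541)/(1+0.9006·0.541) = 1.4416/1.4872246 = 0.96932c.
That velocity, transformed to the rest frame of observer O: (0.96932+0.734)/(1+0.96932·0.734) = 1.70332/1.71148088 = 0.99523c.

0.9952c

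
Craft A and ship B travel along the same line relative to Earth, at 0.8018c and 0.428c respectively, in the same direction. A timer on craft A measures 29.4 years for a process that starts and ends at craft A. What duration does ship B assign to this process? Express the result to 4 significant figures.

Transform craft A's velocity into ship B's frame: (0.8018 − 0.428)/(1 − 0.8018·0.428) = 0.3738/0.6568296, so the relative speed is 0.5691c.
γ for this relative speed: γ = 1/√(1 − 0.323875) = 1.2161.
Craft A's interval is proper; time dilation gives Δt_B = γΔτ = 1.2161 × 29.4 years = 35.75 years.

35.75 years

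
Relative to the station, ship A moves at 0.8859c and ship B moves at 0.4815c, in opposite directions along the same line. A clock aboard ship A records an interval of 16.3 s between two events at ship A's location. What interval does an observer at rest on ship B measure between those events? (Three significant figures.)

Transform ship A's velocity into ship B's frame: (0.8859 + 0.4815)/(1 + 0.8859·0.4815) = 1.3674/1.42656085, so the relative speed is 0.95853c.
At |u| = 0.95853c, γ = (1 − 0.91878)^(−1/2) = 3.5089.
Ship A's interval is proper; time dilation gives Δt_B = γΔτ = 3.5089 × 16.3 s = 57.2 s.

57.2 s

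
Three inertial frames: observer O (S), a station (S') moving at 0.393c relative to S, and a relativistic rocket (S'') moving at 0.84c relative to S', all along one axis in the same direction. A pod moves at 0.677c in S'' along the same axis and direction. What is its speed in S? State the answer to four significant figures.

0.9855c

First combine the pod and relativistic rocket (S''→S'): u₁ = (0.677 + 0.84)/(1 + 0.677×0.84) = 1.517/1.56868 = 0.96706.
Then combine with the station (S'→S): u = (0.96706 + 0.393)/(1 + 0.96706×0.393) = 1.36006/1.38005458 = 0.98551.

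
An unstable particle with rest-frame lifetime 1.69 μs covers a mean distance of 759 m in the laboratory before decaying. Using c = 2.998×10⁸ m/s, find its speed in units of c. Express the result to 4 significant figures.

Lab distance = (lab lifetime)·v = γτ·βc, so βγ = d/(cτ) = 759.0/(2.998×10⁸ × 1.690×10^-6) = 1.498.
With βγ = 1.498: γ² = 1 + (βγ)² = 3.244, and β = (βγ)/γ = 1.498/1.80111 = 0.8317.

0.8317c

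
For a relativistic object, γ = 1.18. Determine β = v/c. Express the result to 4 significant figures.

0.5309

β = √(1 − 1/γ²) = √(1 − 1/1.3924) = √0.281816 = 0.5309.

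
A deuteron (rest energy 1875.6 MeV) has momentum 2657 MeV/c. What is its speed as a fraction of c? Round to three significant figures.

βγ = pc/(mc²) = 2657/1875.6 = 1.4166.
Since γ² = 1 + (βγ)² = 3.00676, γ = √3.00676 = 1.734, and β = (βγ)/γ = 1.4166/1.734 = 0.817.

0.817c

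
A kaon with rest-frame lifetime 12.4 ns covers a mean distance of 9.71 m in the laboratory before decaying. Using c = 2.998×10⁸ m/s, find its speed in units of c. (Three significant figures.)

0.934c

Lab distance = (lab lifetime)·v = γτ·βc, so βγ = d/(cτ) = 9.710/(2.998×10⁸ × 1.240×10^-8) = 2.612.
With βγ = 2.612: γ² = 1 + (βγ)² = 7.82254, and β = (βγ)/γ = 2.612/2.79688 = 0.934.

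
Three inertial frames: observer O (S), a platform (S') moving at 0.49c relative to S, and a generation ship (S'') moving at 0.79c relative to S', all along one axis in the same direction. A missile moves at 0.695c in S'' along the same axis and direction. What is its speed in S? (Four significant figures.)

Apply u = (u'+v)/(1+u'v) twice. Missile in the platform frame: (0.695+0.79)/(1+0.695·0.79) = 1.485/1.54905 = 0.95865c.
That velocity, transformed to the rest frame of observer O: (0.95865+0.49)/(1+0.95865·0.49) = 1.44865/1.4697385 = 0.98565c.

0.9857c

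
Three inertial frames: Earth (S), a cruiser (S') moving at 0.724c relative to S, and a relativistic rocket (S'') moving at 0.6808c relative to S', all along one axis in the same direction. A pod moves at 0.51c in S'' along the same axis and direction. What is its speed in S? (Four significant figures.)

Compose velocities in two stages. Stage 1 (into S'): u₁ = (0.51+0.6808)/(1+0.51×0.6808) = 0.8839.
Stage 2 (into S): u = (0.8839+0.724)/(1+0.8839×0.724) = 0.98046, so the speed is 0.9805c.

0.9805c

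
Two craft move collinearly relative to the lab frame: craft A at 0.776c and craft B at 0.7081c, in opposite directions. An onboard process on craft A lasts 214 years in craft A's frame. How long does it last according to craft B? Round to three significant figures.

745 years

Speed of craft A in craft B's frame: u = (v_A + v_B)/(1 + v_A v_B/c²) = (0.776 + 0.7081)/(1 + 0.776×0.7081) = 1.4841/1.5494856 = 0.9578; |u| = 0.9578c.
At |u| = 0.9578c, γ = (1 − 0.917381)^(−1/2) = 3.479.
The clock on craft A records proper time, so craft B measures Δt = γΔτ = 3.479 × 214 = 745 years.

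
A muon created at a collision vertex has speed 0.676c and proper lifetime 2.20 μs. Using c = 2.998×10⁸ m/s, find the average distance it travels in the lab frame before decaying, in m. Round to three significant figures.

Lorentz factor: γ = (1 − 0.456976)^(−1/2) = 1.357.
Lab-frame lifetime: Δt = γτ = 1.357 × 2.20 μs = 2.9854 μs.
Distance: d = vΔt = 0.676 × 2.998×10⁸ m/s × 2.9854×10^-6 s = 605 m.

605 m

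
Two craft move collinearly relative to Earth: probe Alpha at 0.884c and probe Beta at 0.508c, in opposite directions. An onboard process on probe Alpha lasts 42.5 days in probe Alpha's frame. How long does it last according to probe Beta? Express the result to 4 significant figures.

The velocity of probe Alpha relative to probe Beta is (0.884 + 0.508)c / (1 + 0.884×0.508) = 0.96061c; relative speed 0.96061c.
At |u| = 0.96061c, γ = (1 − 0.922772)^(−1/2) = 3.5984.
The clock on probe Alpha records proper time, so probe Beta measures Δt = γΔτ = 3.5984 × 42.5 = 152.9 days.

152.9 days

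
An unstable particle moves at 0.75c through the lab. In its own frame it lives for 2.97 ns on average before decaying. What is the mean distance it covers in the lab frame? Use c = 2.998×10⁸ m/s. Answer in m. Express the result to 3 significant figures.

γ = 1/√(1 − β²) = 1/√(1 − 0.5625) = 1/√0.4375 = 1/0.661438 = 1.5119.
Lab-frame lifetime: Δt = γτ = 1.5119 × 2.97 ns = 4.4903 ns.
Distance: d = vΔt = 0.75 × 2.998×10⁸ m/s × 4.4903×10^-9 s = 1.01 m.

1.01 m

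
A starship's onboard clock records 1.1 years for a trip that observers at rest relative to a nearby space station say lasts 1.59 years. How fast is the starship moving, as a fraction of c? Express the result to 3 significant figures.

γ = Δt/Δτ = 1.59/1.1 = 1.4455.
β = √(1 − 1/γ²) = √(1 − 0.47859) = √0.52141 = 0.722.

0.722c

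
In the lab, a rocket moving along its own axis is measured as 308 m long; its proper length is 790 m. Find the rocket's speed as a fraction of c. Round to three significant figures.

Length contraction gives γ = L₀/L = 790/308 = 2.5649.
β = √(1 − 1/γ²) = √0.847995 = 0.921.

0.921c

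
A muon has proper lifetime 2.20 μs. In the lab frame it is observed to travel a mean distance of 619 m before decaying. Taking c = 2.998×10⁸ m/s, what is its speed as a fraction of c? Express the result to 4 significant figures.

Lab distance = (lab lifetime)·v = γτ·βc, so βγ = d/(cτ) = 619.0/(2.998×10⁸ × 2.200×10^-6) = 0.9385.
With βγ = 0.9385: γ² = 1 + (βγ)² = 1.880782, and β = (βγ)/γ = 0.9385/1.37142 = 0.6843.

0.6843c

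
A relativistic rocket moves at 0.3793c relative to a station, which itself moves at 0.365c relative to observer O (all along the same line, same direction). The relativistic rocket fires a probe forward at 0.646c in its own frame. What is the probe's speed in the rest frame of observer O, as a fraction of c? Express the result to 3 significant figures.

First combine the probe and relativistic rocket (S''→S'): u₁ = (0.646 + 0.3793)/(1 + 0.646×0.3793) = 1.0253/1.2450278 = 0.82352.
Then combine with the station (S'→S): u = (0.82352 + 0.365)/(1 + 0.82352×0.365) = 1.18852/1.3005848 = 0.91384.

0.914c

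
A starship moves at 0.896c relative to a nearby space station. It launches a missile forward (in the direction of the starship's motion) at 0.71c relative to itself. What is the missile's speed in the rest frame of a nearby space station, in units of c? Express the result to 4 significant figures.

0.9816c

In units of c, u = (u' + v)/(1 + u'v) with u' = 0.71 and v = 0.896.
Numerator: 0.71 + 0.896 = 1.606. Denominator: 1 + (0.71)(0.896) = 1.63616.
u = 1.606/1.63616 = 0.98157, so the speed is 0.9816c.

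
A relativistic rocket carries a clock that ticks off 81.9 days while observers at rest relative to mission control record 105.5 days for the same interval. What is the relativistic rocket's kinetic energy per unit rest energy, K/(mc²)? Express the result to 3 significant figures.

0.288

From Δt = γΔτ: γ = 105.5/81.9 = 1.28816.
K/(mc²) = γ − 1 = 1.28816 − 1 = 0.288.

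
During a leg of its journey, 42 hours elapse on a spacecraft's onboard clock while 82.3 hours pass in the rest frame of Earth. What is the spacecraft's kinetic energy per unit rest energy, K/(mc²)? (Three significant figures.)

γ = Δt/Δτ = 82.3/42 = 1.95952.
K/(mc²) = γ − 1 = 1.95952 − 1 = 0.960.

0.960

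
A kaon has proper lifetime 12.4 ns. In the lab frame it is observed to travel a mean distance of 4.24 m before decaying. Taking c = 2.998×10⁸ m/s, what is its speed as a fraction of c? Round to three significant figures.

0.752c

Lab distance = (lab lifetime)·v = γτ·βc, so βγ = d/(cτ) = 4.240/(2.998×10⁸ × 1.240×10^-8) = 1.1405.
With βγ = 1.1405: γ² = 1 + (βγ)² = 2.30074, and β = (βγ)/γ = 1.1405/1.51682 = 0.752.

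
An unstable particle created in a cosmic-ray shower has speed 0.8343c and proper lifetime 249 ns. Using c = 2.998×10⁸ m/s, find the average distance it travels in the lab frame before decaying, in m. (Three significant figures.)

113 m

β² = 0.69605649, so γ = 1/√0.30394351 = 1.8139.
Lab-frame lifetime: Δt = γτ = 1.8139 × 249 ns = 451.66 ns.
Distance: d = vΔt = 0.8343 × 2.998×10⁸ m/s × 4.5166×10^-7 s = 113 m.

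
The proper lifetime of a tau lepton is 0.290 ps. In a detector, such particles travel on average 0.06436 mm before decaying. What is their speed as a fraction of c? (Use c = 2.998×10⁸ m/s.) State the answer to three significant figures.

0.595c

d = βγcτ ⇒ βγ = d/(cτ) = 6.436×10^-5 m / (8.6942×10^-5 m) = 0.74026.
β = (βγ)/√(1+(βγ)²) = 0.74026/√1.547985 = 0.595.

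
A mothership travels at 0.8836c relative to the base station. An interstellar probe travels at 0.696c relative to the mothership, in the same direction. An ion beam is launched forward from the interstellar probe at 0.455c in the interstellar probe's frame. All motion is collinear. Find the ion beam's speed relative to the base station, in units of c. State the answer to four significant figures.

0.9917c

First combine the ion beam and interstellar probe (S''→S'): u₁ = (0.455 + 0.696)/(1 + 0.455×0.696) = 1.151/1.31668 = 0.87417.
Then combine with the mothership (S'→S): u = (0.87417 + 0.8836)/(1 + 0.87417×0.8836) = 1.75777/1.772416612 = 0.99174.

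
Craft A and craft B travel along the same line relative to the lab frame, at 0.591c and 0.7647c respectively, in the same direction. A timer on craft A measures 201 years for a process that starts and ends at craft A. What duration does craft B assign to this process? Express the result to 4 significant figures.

The velocity of craft A relative to craft B is (0.591 − 0.7647)c / (1 − 0.591×0.7647) = −0.31693c; relative speed 0.31693c.
γ for this relative speed: γ = 1/√(1 − 0.100445) = 1.0544.
Craft A's interval is proper; time dilation gives Δt_B = γΔτ = 1.0544 × 201 years = 211.9 years.

211.9 years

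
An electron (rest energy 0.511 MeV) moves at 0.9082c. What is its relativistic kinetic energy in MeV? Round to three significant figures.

0.710 MeV

β² = 0.82482724, so γ = 1/√0.17517276 = 2.3893.
Kinetic energy: K = (γ − 1)mc² = (2.3893 − 1) × 0.511 MeV = 1.3893 × 0.511 = 0.710 MeV.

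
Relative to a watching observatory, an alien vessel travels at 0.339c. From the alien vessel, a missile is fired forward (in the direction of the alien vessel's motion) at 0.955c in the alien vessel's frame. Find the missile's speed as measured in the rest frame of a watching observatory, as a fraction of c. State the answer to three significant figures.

In units of c, u = (u' + v)/(1 + u'v) with u' = 0.955 and v = 0.339.
Numerator: 0.955 + 0.339 = 1.294. Denominator: 1 + (0.955)(0.339) = 1.323745.
u = 1.294/1.323745 = 0.97753, so the speed is 0.978c.

0.978c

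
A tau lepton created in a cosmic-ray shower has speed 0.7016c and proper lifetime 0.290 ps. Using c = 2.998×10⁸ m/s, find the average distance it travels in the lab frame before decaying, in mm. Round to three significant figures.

0.0856 mm

β² = 0.49224256, so γ = 1/√0.50775744 = 1.4034.
Lab-frame lifetime: Δt = γτ = 1.4034 × 0.290 ps = 0.40699 ps.
Distance: d = vΔt = 0.7016 × 2.998×10⁸ m/s × 4.0699×10^-13 s = 8.56×10^-5 m = 0.0856 mm.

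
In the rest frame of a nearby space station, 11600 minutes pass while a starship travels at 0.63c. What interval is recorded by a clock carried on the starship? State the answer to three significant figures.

γ = 1/√(1 − β²) = 1/√(1 − 0.3969) = 1/√0.6031 = 1/0.776595 = 1.2877.
The moving clock records proper time: Δτ = Δt/γ = 11600/1.2877 = 9010 minutes.

9010 minutes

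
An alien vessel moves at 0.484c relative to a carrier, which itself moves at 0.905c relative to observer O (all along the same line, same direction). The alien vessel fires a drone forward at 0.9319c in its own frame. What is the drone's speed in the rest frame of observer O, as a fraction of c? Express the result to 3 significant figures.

First combine the drone and alien vessel (S''→S'): u₁ = (0.9319 + 0.484)/(1 + 0.9319×0.484) = 1.4159/1.4510396 = 0.97578.
Then combine with the carrier (S'→S): u = (0.97578 + 0.905)/(1 + 0.97578×0.905) = 1.88078/1.8830809 = 0.99878.

0.999c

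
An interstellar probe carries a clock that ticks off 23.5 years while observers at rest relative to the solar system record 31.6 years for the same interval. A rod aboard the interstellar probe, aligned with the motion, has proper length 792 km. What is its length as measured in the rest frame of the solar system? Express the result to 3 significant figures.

589 km

From Δt = γΔτ: γ = 31.6/23.5 = 1.34468.
The rod contracts by the same γ: 792 km / 1.34468 = 589 km.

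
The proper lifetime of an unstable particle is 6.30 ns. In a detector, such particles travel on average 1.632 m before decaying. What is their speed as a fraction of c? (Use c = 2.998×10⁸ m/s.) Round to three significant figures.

d = βγcτ ⇒ βγ = d/(cτ) = 1.632 m / (1.88874 m) = 0.86407.
β = (βγ)/√(1+(βγ)²) = 0.86407/√1.746617 = 0.654.

0.654c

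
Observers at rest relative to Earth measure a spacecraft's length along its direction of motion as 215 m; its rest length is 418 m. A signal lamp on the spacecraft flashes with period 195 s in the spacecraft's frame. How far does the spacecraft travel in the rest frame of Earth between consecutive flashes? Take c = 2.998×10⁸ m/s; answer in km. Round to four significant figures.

γ = L₀/L = 418/215 = 1.94419.
β = √(1 − 1/γ²) = 0.85758. Lab-frame period = γτ = 1.94419×195 s = 379.12 s. Distance = βc × γτ = 0.85758 × 2.998×10⁸ m/s × 379.12 s = 9.7473×10^10 m = 9.747×10^7 km.

9.747×10^7 km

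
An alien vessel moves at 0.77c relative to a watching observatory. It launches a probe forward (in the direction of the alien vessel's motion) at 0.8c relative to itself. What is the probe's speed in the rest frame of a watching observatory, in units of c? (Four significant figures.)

In units of c, u = (u' + v)/(1 + u'v) with u' = 0.8 and v = 0.77.
Numerator: 0.8 + 0.77 = 1.57. Denominator: 1 + (0.8)(0.77) = 1.616.
u = 1.57/1.616 = 0.97153, so the speed is 0.9715c.

0.9715c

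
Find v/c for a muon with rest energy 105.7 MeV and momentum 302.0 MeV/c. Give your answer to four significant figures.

0.9439

βγ = pc/(mc²) = 302.0/105.7 = 2.8571.
Since γ² = 1 + (βγ)² = 9.16302, γ = √9.16302 = 3.02705, and β = (βγ)/γ = 2.8571/3.02705 = 0.9439.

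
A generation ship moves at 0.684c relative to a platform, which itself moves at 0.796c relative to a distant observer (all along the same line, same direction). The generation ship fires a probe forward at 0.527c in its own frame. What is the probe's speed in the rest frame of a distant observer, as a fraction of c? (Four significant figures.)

0.9869c

Apply u = (u'+v)/(1+u'v) twice. Probe in the platform frame: (0.527+0.684)/(1+0.527·0.684) = 1.211/1.360468 = 0.89013c.
That velocity, transformed to the rest frame of a distant observer: (0.89013+0.796)/(1+0.89013·0.796) = 1.68613/1.70854348 = 0.98688c.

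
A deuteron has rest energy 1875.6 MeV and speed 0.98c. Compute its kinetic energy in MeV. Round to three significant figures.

γ = 1/√(1 − β²) = 1/√(1 − 0.9604) = 1/√0.0396 = 1/0.198997 = 5.0252.
Kinetic energy: K = (γ − 1)mc² = (5.0252 − 1) × 1875.6 MeV = 4.0252 × 1875.6 = 7550 MeV.

7550 MeV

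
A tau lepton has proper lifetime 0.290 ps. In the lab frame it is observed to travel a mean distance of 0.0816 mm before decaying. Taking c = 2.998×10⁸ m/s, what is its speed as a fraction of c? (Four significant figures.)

0.6844c

Let x = d/(cτ) = 8.160×10^-5 m / (2.998×10⁸ m/s × 2.900×10^-13 s) = 0.93856. Since d = βγcτ, x = βγ = β/√(1−β²).
Solving: β² = x²/(1+x²) = 0.880895/1.880895 = 0.468338, so β = 0.6844.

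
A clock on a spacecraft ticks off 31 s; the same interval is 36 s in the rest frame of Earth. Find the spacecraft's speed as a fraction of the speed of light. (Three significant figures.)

0.508c

γ = Δt/Δτ = 36/31 = 1.1613.
β = √(1 − 1/γ²) = √(1 − 0.7415) = √0.2585 = 0.508.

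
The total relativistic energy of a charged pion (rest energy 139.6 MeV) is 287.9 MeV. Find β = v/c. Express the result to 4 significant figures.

Total energy E = γmc² gives γ = 287.9/139.6 = 2.0623.
Hence β = √(1 − 1/γ²) = √(1 − 0.235124) = √0.764876 = 0.8746.

0.8746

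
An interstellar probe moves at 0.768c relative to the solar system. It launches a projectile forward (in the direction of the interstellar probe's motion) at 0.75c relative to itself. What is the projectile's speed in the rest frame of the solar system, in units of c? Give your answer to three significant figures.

0.963c

In units of c, u = (u' + v)/(1 + u'v) with u' = 0.75 and v = 0.768.
Numerator: 0.75 + 0.768 = 1.518. Denominator: 1 + (0.75)(0.768) = 1.576.
u = 1.518/1.576 = 0.9632, so the speed is 0.963c.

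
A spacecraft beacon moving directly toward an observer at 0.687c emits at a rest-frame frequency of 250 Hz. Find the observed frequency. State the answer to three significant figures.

580 Hz

Relativistic Doppler (source moving toward): f_obs = f_src · √((1+β)/(1−β)).
With β = 0.687: factor = √(1.687/0.313) = 2.3216.
f_obs = 250 × 2.3216 = 580 Hz.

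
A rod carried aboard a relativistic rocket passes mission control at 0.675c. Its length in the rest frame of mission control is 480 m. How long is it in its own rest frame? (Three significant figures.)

651 m

γ = 1/√(1 − β²) = 1/√(1 − 0.455625) = 1/√0.544375 = 1/0.737818 = 1.3553.
Proper length: L₀ = γ·L = 1.3553 × 480 = 651 m.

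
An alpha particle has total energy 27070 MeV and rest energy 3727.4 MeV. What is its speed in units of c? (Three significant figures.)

γ = E/(mc²) = 27070/3727.4 = 7.2624.
β = √(1 − 1/γ²) = √(1 − 0.0189601) = √0.9810399 = 0.990.

0.990c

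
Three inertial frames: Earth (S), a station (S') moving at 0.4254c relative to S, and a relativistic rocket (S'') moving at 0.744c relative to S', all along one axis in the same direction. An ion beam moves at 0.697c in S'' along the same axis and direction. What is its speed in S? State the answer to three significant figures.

0.979c

Compose velocities in two stages. Stage 1 (into S'): u₁ = (0.697+0.744)/(1+0.697×0.744) = 0.94892.
Stage 2 (into S): u = (0.94892+0.4254)/(1+0.94892×0.4254) = 0.97909, so the speed is 0.979c.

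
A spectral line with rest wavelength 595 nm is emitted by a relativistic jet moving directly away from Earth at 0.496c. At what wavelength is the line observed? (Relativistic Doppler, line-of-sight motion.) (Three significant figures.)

Relativistic Doppler for wavelength: λ_obs = λ_src · √((1+β)/(1−β)).
With β = 0.496: factor = √(1.496/0.504) = 1.7229.
λ_obs = 595 × 1.7229 = 1030 nm.

1030 nm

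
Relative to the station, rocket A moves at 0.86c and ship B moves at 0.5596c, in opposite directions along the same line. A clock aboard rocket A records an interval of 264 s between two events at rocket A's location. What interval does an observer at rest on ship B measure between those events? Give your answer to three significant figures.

925 s

Transform rocket A's velocity into ship B's frame: (0.86 + 0.5596)/(1 + 0.86·0.5596) = 1.4196/1.481256, so the relative speed is 0.95838c.
At |u| = 0.95838c, γ = (1 − 0.918492)^(−1/2) = 3.5027.
Rocket A's interval is proper; time dilation gives Δt_B = γΔτ = 3.5027 × 264 s = 925 s.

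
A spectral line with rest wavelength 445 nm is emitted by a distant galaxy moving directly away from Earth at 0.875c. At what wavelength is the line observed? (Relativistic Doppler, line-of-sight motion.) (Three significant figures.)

1720 nm

Relativistic Doppler for wavelength: λ_obs = λ_src · √((1+β)/(1−β)).
With β = 0.875: factor = √(1.875/0.125) = 3.873.
λ_obs = 445 × 3.873 = 1720 nm.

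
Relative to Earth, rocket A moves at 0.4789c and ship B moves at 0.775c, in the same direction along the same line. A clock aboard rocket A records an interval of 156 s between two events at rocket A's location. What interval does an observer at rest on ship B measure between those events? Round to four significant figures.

176.8 s

Transform rocket A's velocity into ship B's frame: (0.4789 − 0.775)/(1 − 0.4789·0.775) = −0.2961/0.6288525, so the relative speed is 0.47086c.
γ for this relative speed: γ = 1/√(1 − 0.221709) = 1.1335.
The clock on rocket A records proper time, so ship B measures Δt = γΔτ = 1.1335 × 156 = 176.8 s.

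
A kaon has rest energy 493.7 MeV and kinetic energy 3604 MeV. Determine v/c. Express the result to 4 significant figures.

K = (γ−1)mc², so γ = 1 + 3604/493.7 = 8.3.
Then v/c = √(1 − γ⁻²) = √(1 − 0.0145159) = √0.9854841 = 0.9927.

0.9927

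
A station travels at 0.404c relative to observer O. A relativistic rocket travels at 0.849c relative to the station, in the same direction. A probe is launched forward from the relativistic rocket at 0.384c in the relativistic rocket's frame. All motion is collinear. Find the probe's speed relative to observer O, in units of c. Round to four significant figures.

Compose velocities in two stages. Stage 1 (into S'): u₁ = (0.384+0.849)/(1+0.384×0.849) = 0.92985.
Stage 2 (into S): u = (0.92985+0.404)/(1+0.92985×0.404) = 0.96961, so the speed is 0.9696c.

0.9696c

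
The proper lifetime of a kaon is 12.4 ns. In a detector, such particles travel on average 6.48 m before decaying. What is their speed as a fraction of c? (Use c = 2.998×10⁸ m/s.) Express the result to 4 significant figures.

d = βγcτ ⇒ βγ = d/(cτ) = 6.480 m / (3.71752 m) = 1.7431.
β = (βγ)/√(1+(βγ)²) = 1.7431/√4.0384 = 0.8674.

0.8674c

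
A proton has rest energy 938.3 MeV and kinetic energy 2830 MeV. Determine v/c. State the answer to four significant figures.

γ = 1 + K/(mc²) = 1 + 2830/938.3 = 4.0161.
β = √(1 − 1/γ²) = √(1 − 0.0619999) = √0.9380001 = 0.9685.

0.9685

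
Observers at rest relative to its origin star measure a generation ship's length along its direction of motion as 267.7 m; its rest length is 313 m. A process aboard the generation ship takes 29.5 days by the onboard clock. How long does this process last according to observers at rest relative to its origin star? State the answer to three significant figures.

γ = L₀/L = 313/267.7 = 1.16922.
The same γ dilates the second interval: 1.16922 × 29.5 days = 34.5 days.

34.5 days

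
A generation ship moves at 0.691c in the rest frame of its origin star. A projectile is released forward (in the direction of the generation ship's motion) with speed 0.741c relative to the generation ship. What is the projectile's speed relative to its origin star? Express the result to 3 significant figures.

0.947c

Relativistic velocity addition: u = (u' + v)/(1 + u'v/c²), with u' = 0.741c and v = 0.691c.
Numerator: 0.741 + 0.691 = 1.432. Denominator: 1 + (0.741)(0.691) = 1.512031.
u = 1.432/1.512031 = 0.94707, so the speed is 0.947c.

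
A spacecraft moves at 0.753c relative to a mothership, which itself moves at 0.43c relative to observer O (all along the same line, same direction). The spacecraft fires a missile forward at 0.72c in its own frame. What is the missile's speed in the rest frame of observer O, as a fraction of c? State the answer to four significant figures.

Apply u = (u'+v)/(1+u'v) twice. Missile in the mothership frame: (0.72+0.753)/(1+0.72·0.753) = 1.473/1.54216 = 0.95515c.
That velocity, transformed to the rest frame of observer O: (0.95515+0.43)/(1+0.95515·0.43) = 1.38515/1.4107145 = 0.98188c.

0.9819c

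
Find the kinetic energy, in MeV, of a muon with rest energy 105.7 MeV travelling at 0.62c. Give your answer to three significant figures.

29.0 MeV

γ = 1/√(1 − β²) = 1/√(1 − 0.3844) = 1/√0.6156 = 1/0.784602 = 1.27453.
Kinetic energy: K = (γ − 1)mc² = (1.27453 − 1) × 105.7 MeV = 0.27453 × 105.7 = 29.0 MeV.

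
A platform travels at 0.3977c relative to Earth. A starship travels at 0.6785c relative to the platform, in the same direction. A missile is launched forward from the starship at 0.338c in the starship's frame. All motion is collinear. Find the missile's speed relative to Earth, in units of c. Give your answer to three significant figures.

Apply u = (u'+v)/(1+u'v) twice. Missile in the platform frame: (0.338+0.6785)/(1+0.338·0.6785) = 1.0165/1.229333 = 0.82687c.
That velocity, transformed to the rest frame of Earth: (0.82687+0.3977)/(1+0.82687·0.3977) = 1.22457/1.328846199 = 0.92153c.

0.922c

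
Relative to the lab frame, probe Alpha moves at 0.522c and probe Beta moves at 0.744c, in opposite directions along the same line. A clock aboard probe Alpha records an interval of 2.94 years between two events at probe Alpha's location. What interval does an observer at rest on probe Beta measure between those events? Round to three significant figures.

7.16 years

Speed of probe Alpha in probe Beta's frame: u = (v_A + v_B)/(1 + v_A v_B/c²) = (0.522 + 0.744)/(1 + 0.522×0.744) = 1.266/1.388368 = 0.91186; |u| = 0.91186c.
γ for this relative speed: γ = 1/√(1 − 0.831489) = 2.436.
Probe Alpha's interval is proper; time dilation gives Δt_B = γΔτ = 2.436 × 2.94 years = 7.16 years.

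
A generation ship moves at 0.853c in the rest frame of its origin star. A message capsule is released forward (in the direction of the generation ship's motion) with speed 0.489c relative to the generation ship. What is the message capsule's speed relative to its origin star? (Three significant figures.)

In units of c, u = (u' + v)/(1 + u'v) with u' = 0.489 and v = 0.853.
Numerator: 0.489 + 0.853 = 1.342. Denominator: 1 + (0.489)(0.853) = 1.417117.
u = 1.342/1.417117 = 0.94699, so the speed is 0.947c.

0.947c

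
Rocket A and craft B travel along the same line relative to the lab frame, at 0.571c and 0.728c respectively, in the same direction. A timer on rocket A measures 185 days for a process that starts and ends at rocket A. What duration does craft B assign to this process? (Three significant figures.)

192 days

The velocity of rocket A relative to craft B is (0.571 − 0.728)c / (1 − 0.571×0.728) = −0.26869c; relative speed 0.26869c.
At |u| = 0.26869c, γ = (1 − 0.0721943)^(−1/2) = 1.0382.
Rocket A's interval is proper; time dilation gives Δt_B = γΔτ = 1.0382 × 185 days = 192 days.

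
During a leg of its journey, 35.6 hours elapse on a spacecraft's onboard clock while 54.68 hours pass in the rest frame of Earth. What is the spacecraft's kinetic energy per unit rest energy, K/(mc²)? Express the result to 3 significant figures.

0.536

The time-dilation ratio gives γ = 54.68/35.6 = 1.53596.
Since K = (γ−1)mc², K/(mc²) = 1.53596 − 1 = 0.536.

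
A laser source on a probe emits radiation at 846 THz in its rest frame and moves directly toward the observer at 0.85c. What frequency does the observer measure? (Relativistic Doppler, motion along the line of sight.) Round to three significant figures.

2970 THz

Relativistic Doppler (source moving toward): f_obs = f_src · √((1+β)/(1−β)).
With β = 0.85: factor = √(1.85/0.15) = 3.5119.
f_obs = 846 × 3.5119 = 2970 THz.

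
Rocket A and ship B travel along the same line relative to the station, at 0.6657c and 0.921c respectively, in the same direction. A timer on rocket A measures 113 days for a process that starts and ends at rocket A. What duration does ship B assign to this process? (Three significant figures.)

150 days

The velocity of rocket A relative to ship B is (0.6657 − 0.921)c / (1 − 0.6657×0.921) = −0.65988c; relative speed 0.65988c.
γ for this relative speed: γ = 1/√(1 − 0.435442) = 1.3309.
Rocket A's interval is proper; time dilation gives Δt_B = γΔτ = 1.3309 × 113 days = 150 days.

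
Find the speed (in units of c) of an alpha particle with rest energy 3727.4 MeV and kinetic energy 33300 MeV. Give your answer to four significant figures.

0.9949c

K = (γ−1)mc², so γ = 1 + 33300/3727.4 = 9.9338.
Then v/c = √(1 − γ⁻²) = √(1 − 0.0101337) = √0.9898663 = 0.9949.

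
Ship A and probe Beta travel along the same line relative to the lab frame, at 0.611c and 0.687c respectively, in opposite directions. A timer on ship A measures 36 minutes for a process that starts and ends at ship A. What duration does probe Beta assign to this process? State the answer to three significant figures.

88.9 minutes

Transform ship A's velocity into probe Beta's frame: (0.611 + 0.687)/(1 + 0.611·0.687) = 1.298/1.419757, so the relative speed is 0.91424c.
γ for this relative speed: γ = 1/√(1 − 0.835835) = 2.4681.
Ship A's interval is proper; time dilation gives Δt_B = γΔτ = 2.4681 × 36 minutes = 88.9 minutes.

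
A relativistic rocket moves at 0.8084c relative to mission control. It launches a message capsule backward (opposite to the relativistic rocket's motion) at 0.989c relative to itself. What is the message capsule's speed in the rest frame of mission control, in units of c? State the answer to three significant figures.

0.901c

In units of c, u = (u' + v)/(1 + u'v) with u' = −0.989 and v = 0.8084.
Numerator: −0.989 + 0.8084 = −0.1806. Denominator: 1 + (−0.989)(0.8084) = 0.2004924.
u = −0.1806/0.2004924 = −0.90078, so the speed is 0.901c.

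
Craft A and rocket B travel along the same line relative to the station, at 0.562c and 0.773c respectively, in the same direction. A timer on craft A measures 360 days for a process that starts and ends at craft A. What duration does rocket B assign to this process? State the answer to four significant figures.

Transform craft A's velocity into rocket B's frame: (0.562 − 0.773)/(1 − 0.562·0.773) = −0.211/0.565574, so the relative speed is 0.37307c.
γ for this relative speed: γ = 1/√(1 − 0.139181) = 1.0778.
The clock on craft A records proper time, so rocket B measures Δt = γΔτ = 1.0778 × 360 = 388.0 days.

388.0 days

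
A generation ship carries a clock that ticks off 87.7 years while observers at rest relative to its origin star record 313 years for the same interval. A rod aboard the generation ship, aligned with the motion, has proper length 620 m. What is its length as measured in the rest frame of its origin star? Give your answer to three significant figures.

From Δt = γΔτ: γ = 313/87.7 = 3.56899.
L = L₀/γ = 620/3.56899 = 174 m.

174 m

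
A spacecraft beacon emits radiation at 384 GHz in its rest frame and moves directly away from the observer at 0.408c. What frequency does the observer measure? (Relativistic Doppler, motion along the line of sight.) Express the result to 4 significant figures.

Relativistic Doppler (source moving away): f_obs = f_src · √((1−β)/(1+β)).
With β = 0.408: factor = √(0.592/1.408) = 0.64842.
f_obs = 384 × 0.64842 = 249.0 GHz.

249.0 GHz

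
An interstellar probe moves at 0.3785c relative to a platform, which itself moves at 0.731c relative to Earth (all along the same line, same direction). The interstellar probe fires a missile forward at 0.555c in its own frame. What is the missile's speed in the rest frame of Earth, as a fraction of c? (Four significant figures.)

0.9607c

First combine the missile and interstellar probe (S''→S'): u₁ = (0.555 + 0.3785)/(1 + 0.555×0.3785) = 0.9335/1.2100675 = 0.77144.
Then combine with the platform (S'→S): u = (0.77144 + 0.731)/(1 + 0.77144×0.731) = 1.50244/1.56392264 = 0.96069.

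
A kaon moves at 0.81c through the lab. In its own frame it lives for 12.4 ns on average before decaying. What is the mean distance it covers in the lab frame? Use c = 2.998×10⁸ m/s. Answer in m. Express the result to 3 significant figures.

With β = 0.81, γ = 1/√(1 − 0.81²) = 1/√0.3439 = 1.7052.
Lab-frame lifetime: Δt = γτ = 1.7052 × 12.4 ns = 21.144 ns.
Distance: d = vΔt = 0.81 × 2.998×10⁸ m/s × 2.1144×10^-8 s = 5.13 m.

5.13 m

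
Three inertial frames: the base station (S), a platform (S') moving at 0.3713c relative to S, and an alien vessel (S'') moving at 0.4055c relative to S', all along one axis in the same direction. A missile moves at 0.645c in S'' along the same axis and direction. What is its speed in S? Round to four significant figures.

0.9197c

Apply u = (u'+v)/(1+u'v) twice. Missile in the platform frame: (0.645+0.4055)/(1+0.645·0.4055) = 1.0505/1.2615475 = 0.83271c.
That velocity, transformed to the rest frame of the base station: (0.83271+0.3713)/(1+0.83271·0.3713) = 1.20401/1.309185223 = 0.91966c.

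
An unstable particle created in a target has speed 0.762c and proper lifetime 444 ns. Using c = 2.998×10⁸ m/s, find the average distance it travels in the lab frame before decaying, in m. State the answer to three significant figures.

157 m

Lorentz factor: γ = (1 − 0.580644)^(−1/2) = 1.5442.
Lab-frame lifetime: Δt = γτ = 1.5442 × 444 ns = 685.62 ns.
Distance: d = vΔt = 0.762 × 2.998×10⁸ m/s × 6.8562×10^-7 s = 157 m.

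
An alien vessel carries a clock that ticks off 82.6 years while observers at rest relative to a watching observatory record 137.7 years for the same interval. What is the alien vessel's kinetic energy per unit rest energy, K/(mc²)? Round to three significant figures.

γ = Δt/Δτ = 137.7/82.6 = 1.66707.
Since K = (γ−1)mc², K/(mc²) = 1.66707 − 1 = 0.667.

0.667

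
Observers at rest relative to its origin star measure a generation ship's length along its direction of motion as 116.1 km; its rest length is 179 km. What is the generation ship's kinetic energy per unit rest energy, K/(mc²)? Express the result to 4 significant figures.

0.5418

Length contraction gives γ = L₀/L = 179/116.1 = 1.54177.
K/(mc²) = γ − 1 = 1.54177 − 1 = 0.5418.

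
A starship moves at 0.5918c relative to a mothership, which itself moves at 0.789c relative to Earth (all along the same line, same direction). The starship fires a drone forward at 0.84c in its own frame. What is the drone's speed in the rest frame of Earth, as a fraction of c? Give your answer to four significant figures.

0.9948c

First combine the drone and starship (S''→S'): u₁ = (0.84 + 0.5918)/(1 + 0.84×0.5918) = 1.4318/1.497112 = 0.95637.
Then combine with the mothership (S'→S): u = (0.95637 + 0.789)/(1 + 0.95637×0.789) = 1.74537/1.75457593 = 0.99475.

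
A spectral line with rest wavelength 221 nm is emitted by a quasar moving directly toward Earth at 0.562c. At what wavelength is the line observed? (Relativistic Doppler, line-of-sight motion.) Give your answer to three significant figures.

Relativistic Doppler for wavelength: λ_obs = λ_src · √((1−β)/(1+β)).
With β = 0.562: factor = √(0.438/1.562) = 0.52954.
λ_obs = 221 × 0.52954 = 117 nm.

117 nm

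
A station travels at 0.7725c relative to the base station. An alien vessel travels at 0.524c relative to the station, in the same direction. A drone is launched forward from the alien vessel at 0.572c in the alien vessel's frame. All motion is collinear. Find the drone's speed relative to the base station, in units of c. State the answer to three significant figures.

0.978c

Compose velocities in two stages. Stage 1 (into S'): u₁ = (0.572+0.524)/(1+0.572×0.524) = 0.84325.
Stage 2 (into S): u = (0.84325+0.7725)/(1+0.84325×0.7725) = 0.97841, so the speed is 0.978c.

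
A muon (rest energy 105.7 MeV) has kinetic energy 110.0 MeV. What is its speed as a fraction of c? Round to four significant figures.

0.8717c

γ = 1 + K/(mc²) = 1 + 110.0/105.7 = 2.0407.
β = √(1 − 1/γ²) = √(1 − 0.240127) = √0.759873 = 0.8717.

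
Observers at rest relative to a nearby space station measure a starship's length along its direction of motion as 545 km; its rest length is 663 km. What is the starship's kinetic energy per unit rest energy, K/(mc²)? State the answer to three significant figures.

0.217

Length contraction gives γ = L₀/L = 663/545 = 1.21651.
Since K = (γ−1)mc², K/(mc²) = 1.21651 − 1 = 0.217.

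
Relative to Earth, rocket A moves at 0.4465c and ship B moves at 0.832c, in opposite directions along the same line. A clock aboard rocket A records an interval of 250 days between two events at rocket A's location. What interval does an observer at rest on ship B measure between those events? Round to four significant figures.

690.7 days

The velocity of rocket A relative to ship B is (0.4465 + 0.832)c / (1 + 0.4465×0.832) = 0.9322c; relative speed 0.9322c.
γ for this relative speed: γ = 1/√(1 − 0.868997) = 2.7629.
The clock on rocket A records proper time, so ship B measures Δt = γΔτ = 2.7629 × 250 = 690.7 days.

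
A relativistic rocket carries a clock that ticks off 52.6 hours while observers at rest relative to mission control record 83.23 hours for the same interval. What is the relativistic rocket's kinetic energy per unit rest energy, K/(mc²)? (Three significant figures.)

From Δt = γΔτ: γ = 83.23/52.6 = 1.58232.
Since K = (γ−1)mc², K/(mc²) = 1.58232 − 1 = 0.582.

0.582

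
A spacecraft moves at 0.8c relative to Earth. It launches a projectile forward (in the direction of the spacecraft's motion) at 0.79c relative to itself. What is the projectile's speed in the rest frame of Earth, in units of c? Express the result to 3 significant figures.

0.974c

In units of c, u = (u' + v)/(1 + u'v) with u' = 0.79 and v = 0.8.
Numerator: 0.79 + 0.8 = 1.59. Denominator: 1 + (0.79)(0.8) = 1.632.
u = 1.59/1.632 = 0.97426, so the speed is 0.974c.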